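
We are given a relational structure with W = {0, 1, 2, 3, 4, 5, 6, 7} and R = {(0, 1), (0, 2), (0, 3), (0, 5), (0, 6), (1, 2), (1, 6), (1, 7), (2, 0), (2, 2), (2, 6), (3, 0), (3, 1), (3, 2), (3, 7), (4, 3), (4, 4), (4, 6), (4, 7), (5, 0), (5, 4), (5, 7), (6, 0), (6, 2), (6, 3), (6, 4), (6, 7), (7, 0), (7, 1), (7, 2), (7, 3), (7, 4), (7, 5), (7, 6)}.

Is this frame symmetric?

Symmetric: no — 0 R 1 but not 1 R 0.

No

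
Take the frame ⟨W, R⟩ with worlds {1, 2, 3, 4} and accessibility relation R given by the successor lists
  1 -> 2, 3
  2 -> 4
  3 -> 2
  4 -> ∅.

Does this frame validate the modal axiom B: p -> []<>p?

The schema B characterises exactly the symmetric frames.
Symmetric: no — 1 R 2 but not 2 R 1.

No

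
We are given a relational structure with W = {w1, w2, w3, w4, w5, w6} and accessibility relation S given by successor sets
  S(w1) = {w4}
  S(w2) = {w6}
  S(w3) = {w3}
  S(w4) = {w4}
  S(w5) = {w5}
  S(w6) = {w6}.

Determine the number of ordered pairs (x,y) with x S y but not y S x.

Enumerating: (w1,w4), (w2,w6).

2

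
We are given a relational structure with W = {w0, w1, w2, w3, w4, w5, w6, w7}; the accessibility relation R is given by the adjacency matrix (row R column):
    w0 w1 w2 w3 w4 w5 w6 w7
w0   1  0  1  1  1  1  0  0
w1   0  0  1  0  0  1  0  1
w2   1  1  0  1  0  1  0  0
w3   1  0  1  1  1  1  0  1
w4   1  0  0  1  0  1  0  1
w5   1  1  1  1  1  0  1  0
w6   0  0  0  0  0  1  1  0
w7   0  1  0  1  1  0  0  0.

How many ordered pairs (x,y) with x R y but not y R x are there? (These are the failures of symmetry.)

R is symmetric; there are no such tuples.

0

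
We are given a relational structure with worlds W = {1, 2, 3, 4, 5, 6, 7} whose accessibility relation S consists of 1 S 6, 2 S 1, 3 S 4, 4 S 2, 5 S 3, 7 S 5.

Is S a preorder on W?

No

Reflexive: no — 1 is not related to itself.
Transitive: no — 2 S 1 and 1 S 6, but not 2 S 6.
So S is not a preorder.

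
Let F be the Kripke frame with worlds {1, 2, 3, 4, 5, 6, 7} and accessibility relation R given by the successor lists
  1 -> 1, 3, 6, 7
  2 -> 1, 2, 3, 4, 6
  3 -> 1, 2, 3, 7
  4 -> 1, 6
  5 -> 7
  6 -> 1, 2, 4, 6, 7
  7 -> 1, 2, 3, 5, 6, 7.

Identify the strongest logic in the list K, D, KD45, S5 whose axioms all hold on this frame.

Serial (axiom D): yes — every world has a successor (e.g. 1 R 1).
Euclidean (axiom 5): no — 1 R 3 and 1 R 6, but not 3 R 6.
Transitive (axiom 4): no — 1 R 3 and 3 R 2, but not 1 R 2.
Reflexive (axiom T): no — 4 is not related to itself.
So F validates K, D; KD45 would additionally require R to be Euclidean and transitive. The strongest is D.

D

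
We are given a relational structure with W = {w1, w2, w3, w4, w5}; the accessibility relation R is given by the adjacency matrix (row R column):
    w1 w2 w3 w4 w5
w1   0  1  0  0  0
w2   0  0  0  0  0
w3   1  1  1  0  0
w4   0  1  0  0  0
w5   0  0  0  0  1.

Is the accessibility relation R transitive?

Transitive: yes — every two-step R-path is closed by a direct edge.

Yes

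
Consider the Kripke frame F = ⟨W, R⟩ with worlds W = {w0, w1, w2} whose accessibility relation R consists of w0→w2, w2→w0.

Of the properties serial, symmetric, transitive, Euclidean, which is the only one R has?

Serial: no — w1 has no R-successor.
Symmetric: yes — every pair in R has its reverse in R.
Transitive: no — w0 R w2 and w2 R w0, but not w0 R w0.
Euclidean: no — w0 R w2 and w0 R w2, but not w2 R w2.
Only symmetric holds.

symmetric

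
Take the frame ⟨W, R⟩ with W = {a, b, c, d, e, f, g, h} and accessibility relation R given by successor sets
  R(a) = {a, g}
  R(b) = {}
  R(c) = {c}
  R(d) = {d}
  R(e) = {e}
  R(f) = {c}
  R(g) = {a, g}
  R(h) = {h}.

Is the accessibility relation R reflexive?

Reflexive: no — b is not related to itself.

No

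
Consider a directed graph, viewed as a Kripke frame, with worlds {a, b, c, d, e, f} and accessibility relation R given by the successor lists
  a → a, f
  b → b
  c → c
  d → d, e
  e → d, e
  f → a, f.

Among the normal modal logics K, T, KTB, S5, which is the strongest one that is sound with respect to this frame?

S5

Reflexive (axiom T): yes — every world is R-related to itself.
Symmetric (axiom B): yes — every pair in R has its reverse in R.
Euclidean (axiom 5): yes — any two successors of a common world are R-related.
So F validates K, T, KTB, S5. The strongest is S5.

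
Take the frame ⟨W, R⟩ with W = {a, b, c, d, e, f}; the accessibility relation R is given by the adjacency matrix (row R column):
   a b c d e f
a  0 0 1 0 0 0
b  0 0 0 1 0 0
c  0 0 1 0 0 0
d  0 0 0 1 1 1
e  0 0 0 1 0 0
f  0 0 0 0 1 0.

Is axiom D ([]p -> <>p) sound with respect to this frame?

By correspondence theory, D is valid on a frame iff R is serial.
Serial: yes — every world has a successor (e.g. a R c).

Yes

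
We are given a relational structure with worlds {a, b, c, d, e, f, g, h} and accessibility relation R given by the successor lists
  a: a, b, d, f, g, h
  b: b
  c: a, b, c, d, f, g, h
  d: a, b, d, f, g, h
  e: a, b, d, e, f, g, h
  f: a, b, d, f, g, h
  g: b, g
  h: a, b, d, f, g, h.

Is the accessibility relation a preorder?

Yes

Reflexive: yes — every world is R-related to itself.
Transitive: yes — every two-step R-path is closed by a direct edge.
So R is a preorder.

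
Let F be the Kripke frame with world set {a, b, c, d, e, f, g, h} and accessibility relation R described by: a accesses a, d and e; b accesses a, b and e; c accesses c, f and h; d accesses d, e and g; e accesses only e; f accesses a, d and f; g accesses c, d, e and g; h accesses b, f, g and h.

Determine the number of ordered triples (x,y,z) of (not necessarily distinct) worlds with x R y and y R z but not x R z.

19

Enumerating: (a,d,g), (b,a,d), (c,f,a), (c,f,d), (c,h,b), (c,h,g), (d,g,c), (f,a,e), (f,d,e), (f,d,g), (g,c,f), (g,c,h), … and 7 more.
Total: 19.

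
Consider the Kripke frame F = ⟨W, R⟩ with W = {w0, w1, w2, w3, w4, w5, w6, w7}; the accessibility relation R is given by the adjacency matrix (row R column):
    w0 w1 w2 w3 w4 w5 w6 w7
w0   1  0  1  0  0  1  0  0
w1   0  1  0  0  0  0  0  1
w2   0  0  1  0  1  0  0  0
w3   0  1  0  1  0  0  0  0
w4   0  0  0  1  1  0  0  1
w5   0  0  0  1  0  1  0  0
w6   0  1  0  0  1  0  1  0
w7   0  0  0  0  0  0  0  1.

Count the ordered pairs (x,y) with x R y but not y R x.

Enumerating: (w0,w2), (w0,w5), (w1,w7), (w2,w4), (w3,w1), (w4,w3), (w4,w7), (w5,w3), (w6,w1), (w6,w4).

10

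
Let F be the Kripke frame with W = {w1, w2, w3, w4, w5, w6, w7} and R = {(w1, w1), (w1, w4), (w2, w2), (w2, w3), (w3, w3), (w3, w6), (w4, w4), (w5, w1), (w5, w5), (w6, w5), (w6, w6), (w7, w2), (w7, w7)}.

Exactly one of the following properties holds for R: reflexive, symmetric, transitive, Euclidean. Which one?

reflexive

Reflexive: yes — every world is R-related to itself.
Symmetric: no — w1 R w4 but not w4 R w1.
Transitive: no — w2 R w3 and w3 R w6, but not w2 R w6.
Euclidean: no — w1 R w4 and w1 R w1, but not w4 R w1.
Only reflexive holds.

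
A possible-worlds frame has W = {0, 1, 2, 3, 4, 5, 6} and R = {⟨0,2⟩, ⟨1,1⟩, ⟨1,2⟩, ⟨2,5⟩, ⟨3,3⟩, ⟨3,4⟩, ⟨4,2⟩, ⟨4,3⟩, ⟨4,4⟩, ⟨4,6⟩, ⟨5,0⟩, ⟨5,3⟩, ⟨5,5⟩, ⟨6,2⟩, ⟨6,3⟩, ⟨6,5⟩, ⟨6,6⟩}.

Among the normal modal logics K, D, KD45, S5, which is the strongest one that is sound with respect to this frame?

Serial (axiom D): yes — every world has a successor (e.g. 0 R 2).
Euclidean (axiom 5): no — 4 R 2 and 4 R 3, but not 2 R 3.
Transitive (axiom 4): no — 0 R 2 and 2 R 5, but not 0 R 5.
Reflexive (axiom T): no — 0 is not related to itself.
So F validates K, D; KD45 would additionally require R to be Euclidean and transitive. The strongest is D.

D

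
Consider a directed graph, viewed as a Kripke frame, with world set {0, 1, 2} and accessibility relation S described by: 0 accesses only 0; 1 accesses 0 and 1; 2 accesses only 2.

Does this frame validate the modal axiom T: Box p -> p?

By correspondence theory, T is valid on a frame iff S is reflexive.
Reflexive: yes — every world is S-related to itself.

Yes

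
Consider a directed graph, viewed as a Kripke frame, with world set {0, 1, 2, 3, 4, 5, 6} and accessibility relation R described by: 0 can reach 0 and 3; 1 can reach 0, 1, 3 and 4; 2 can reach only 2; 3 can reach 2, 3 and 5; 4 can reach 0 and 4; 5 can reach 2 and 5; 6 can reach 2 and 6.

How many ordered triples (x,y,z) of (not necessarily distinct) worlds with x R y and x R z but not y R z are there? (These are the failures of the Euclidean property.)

Enumerating: (0,3,0), (1,0,1), (1,0,4), (1,3,0), (1,3,1), (1,3,4), (1,4,1), (1,4,3), (3,2,3), (3,2,5), (3,5,3), (4,0,4), (5,2,5), (6,2,6).

14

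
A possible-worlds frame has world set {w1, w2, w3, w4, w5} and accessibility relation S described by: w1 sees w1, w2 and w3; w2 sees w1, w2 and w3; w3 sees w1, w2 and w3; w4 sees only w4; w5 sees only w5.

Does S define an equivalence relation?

Reflexive: yes — every world is S-related to itself.
Symmetric: yes — every pair in S has its reverse in S.
Transitive: yes — every two-step S-path is closed by a direct edge.
So S is an equivalence relation.

Yes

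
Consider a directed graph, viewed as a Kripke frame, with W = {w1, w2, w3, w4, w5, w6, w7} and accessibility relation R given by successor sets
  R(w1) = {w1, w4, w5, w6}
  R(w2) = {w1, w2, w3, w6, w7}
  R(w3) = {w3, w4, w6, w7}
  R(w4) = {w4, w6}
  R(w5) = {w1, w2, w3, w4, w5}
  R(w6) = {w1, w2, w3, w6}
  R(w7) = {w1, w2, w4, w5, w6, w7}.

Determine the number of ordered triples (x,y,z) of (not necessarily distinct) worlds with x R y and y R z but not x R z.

Enumerating: (w1,w5,w2), (w1,w5,w3), (w1,w6,w2), (w1,w6,w3), (w2,w1,w4), (w2,w1,w5), (w2,w3,w4), (w2,w7,w4), (w2,w7,w5), (w3,w6,w1), (w3,w6,w2), (w3,w7,w1), … and 19 more.
Total: 31.

31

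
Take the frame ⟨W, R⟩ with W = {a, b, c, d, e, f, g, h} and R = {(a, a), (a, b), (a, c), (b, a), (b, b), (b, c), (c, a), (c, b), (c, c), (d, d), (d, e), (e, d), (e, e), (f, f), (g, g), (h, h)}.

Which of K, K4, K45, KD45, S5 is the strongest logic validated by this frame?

S5

Transitive (axiom 4): yes — every two-step R-path is closed by a direct edge.
Euclidean (axiom 5): yes — any two successors of a common world are R-related.
Serial (axiom D): yes — every world has a successor (e.g. a R a).
Reflexive (axiom T): yes — every world is R-related to itself.
So F validates K, K4, K45, KD45, S5. The strongest is S5.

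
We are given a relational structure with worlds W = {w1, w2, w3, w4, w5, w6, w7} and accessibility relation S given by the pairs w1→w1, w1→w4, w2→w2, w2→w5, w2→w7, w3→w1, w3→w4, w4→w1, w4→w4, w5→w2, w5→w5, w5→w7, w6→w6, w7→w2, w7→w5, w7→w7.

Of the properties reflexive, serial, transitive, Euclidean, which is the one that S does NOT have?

reflexive

Reflexive: no — w3 is not related to itself.
Serial: yes — every world has a successor (e.g. w1 S w1).
Transitive: yes — every two-step S-path is closed by a direct edge.
Euclidean: yes — any two successors of a common world are S-related.
Only reflexive fails.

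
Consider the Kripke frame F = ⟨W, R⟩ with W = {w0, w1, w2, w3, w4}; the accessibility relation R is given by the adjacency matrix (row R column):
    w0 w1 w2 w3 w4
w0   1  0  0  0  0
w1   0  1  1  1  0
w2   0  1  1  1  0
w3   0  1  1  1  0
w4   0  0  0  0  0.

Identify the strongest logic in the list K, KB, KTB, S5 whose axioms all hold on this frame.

KB

Symmetric (axiom B): yes — every pair in R has its reverse in R.
Reflexive (axiom T): no — w4 is not related to itself.
Euclidean (axiom 5): yes — any two successors of a common world are R-related.
So F validates K, KB; KTB would additionally require R to be reflexive. The strongest is KB.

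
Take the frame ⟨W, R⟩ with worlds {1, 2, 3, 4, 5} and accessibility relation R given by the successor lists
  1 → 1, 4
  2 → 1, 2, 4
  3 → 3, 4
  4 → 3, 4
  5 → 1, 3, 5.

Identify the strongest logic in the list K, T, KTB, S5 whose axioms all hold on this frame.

T

Reflexive (axiom T): yes — every world is R-related to itself.
Symmetric (axiom B): no — 1 R 4 but not 4 R 1.
Euclidean (axiom 5): no — 2 R 4 and 2 R 1, but not 4 R 1.
So F validates K, T; KTB would additionally require R to be symmetric. The strongest is T.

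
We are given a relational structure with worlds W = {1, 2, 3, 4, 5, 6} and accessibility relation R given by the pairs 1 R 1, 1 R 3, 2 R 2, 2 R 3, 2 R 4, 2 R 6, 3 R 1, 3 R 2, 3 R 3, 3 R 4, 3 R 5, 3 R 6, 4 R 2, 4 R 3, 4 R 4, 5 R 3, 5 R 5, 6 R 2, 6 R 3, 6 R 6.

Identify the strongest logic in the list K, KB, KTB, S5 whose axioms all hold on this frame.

Symmetric (axiom B): yes — every pair in R has its reverse in R.
Reflexive (axiom T): yes — every world is R-related to itself.
Euclidean (axiom 5): no — 2 R 4 and 2 R 6, but not 4 R 6.
So F validates K, KB, KTB; S5 would additionally require R to be Euclidean. The strongest is KTB.

KTB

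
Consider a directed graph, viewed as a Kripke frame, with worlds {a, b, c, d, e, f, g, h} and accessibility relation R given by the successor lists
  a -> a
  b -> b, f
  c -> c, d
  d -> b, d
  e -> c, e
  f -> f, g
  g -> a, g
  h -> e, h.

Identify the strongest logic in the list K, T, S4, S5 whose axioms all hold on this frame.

Reflexive (axiom T): yes — every world is R-related to itself.
Transitive (axiom 4): no — b R f and f R g, but not b R g.
Euclidean (axiom 5): no — b R f and b R b, but not f R b.
So F validates K, T; S4 would additionally require R to be transitive. The strongest is T.

T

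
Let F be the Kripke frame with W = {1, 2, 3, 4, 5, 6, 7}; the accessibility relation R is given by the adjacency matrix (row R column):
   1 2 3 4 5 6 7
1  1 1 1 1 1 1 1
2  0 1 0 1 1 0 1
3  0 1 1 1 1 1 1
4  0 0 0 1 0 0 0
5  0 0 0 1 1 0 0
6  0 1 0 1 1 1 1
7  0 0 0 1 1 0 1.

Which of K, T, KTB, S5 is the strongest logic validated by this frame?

T

Reflexive (axiom T): yes — every world is R-related to itself.
Symmetric (axiom B): no — 1 R 2 but not 2 R 1.
Euclidean (axiom 5): no — 1 R 2 and 1 R 3, but not 2 R 3.
So F validates K, T; KTB would additionally require R to be symmetric. The strongest is T.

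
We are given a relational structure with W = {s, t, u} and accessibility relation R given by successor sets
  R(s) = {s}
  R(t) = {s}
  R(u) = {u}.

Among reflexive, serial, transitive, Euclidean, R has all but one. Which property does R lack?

reflexive

Reflexive: no — t is not related to itself.
Serial: yes — every world has a successor (e.g. s R s).
Transitive: yes — every two-step R-path is closed by a direct edge.
Euclidean: yes — any two successors of a common world are R-related.
Only reflexive fails.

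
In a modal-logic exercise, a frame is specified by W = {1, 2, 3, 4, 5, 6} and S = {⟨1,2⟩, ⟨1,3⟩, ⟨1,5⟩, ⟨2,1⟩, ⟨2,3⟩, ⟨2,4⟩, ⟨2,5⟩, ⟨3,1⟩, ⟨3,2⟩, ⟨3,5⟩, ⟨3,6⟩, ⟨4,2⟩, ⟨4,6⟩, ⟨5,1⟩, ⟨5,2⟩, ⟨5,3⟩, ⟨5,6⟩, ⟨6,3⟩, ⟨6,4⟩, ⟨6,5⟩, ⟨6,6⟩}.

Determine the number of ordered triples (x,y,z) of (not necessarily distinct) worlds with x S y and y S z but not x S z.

37

Enumerating: (1,2,1), (1,2,4), (1,3,1), (1,3,6), (1,5,1), (1,5,6), (2,1,2), (2,3,2), (2,3,6), (2,4,2), (2,4,6), (2,5,2), … and 25 more.
Total: 37.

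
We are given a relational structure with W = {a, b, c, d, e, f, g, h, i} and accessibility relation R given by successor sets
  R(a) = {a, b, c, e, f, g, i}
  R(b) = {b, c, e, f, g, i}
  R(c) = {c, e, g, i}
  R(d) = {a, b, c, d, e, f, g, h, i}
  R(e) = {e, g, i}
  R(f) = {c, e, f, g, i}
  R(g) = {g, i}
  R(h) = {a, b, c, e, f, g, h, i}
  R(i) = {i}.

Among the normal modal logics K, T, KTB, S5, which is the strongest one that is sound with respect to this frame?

T

Reflexive (axiom T): yes — every world is R-related to itself.
Symmetric (axiom B): no — a R b but not b R a.
Euclidean (axiom 5): no — a R c and a R b, but not c R b.
So F validates K, T; KTB would additionally require R to be symmetric. The strongest is T.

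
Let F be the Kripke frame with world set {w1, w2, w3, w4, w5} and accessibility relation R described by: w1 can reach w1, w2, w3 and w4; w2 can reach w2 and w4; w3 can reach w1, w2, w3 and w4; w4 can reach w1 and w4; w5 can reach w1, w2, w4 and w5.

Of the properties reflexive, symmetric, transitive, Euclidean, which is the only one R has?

reflexive

Reflexive: yes — every world is R-related to itself.
Symmetric: no — w1 R w2 but not w2 R w1.
Transitive: no — w2 R w4 and w4 R w1, but not w2 R w1.
Euclidean: no — w1 R w2 and w1 R w3, but not w2 R w3.
Only reflexive holds.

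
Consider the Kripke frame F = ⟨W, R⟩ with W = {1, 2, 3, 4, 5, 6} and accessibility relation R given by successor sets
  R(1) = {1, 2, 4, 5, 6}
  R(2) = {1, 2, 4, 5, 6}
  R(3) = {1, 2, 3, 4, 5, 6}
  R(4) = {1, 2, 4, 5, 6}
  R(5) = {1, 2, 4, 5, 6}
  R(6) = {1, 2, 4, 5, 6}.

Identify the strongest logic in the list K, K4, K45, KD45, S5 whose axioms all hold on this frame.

K4

Transitive (axiom 4): yes — every two-step R-path is closed by a direct edge.
Euclidean (axiom 5): no — 3 R 1 and 3 R 3, but not 1 R 3.
Serial (axiom D): yes — every world has a successor (e.g. 1 R 1).
Reflexive (axiom T): yes — every world is R-related to itself.
So F validates K, K4; K45 would additionally require R to be Euclidean. The strongest is K4.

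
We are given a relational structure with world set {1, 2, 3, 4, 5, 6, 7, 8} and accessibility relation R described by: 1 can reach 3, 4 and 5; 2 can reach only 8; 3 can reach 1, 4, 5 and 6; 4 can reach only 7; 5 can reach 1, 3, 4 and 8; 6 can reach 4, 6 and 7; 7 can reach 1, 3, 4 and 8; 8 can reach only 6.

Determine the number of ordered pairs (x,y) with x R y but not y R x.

Enumerating: (1,4), (2,8), (3,4), (3,6), (5,4), (5,8), (6,4), (6,7), (7,1), (7,3), (7,8), (8,6).

12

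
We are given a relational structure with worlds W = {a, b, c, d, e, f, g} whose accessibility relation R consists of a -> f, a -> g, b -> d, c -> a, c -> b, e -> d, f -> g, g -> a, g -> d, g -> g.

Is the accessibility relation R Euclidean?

No

Euclidean: no — a R g and a R f, but not g R f.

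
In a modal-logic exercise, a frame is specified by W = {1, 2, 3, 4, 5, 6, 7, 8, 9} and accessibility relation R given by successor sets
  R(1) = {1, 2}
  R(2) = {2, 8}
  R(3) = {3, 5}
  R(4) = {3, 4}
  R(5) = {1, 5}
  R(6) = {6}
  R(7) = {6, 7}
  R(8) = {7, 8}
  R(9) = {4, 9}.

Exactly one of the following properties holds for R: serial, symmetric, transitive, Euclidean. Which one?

serial

Serial: yes — every world has a successor (e.g. 1 R 1).
Symmetric: no — 1 R 2 but not 2 R 1.
Transitive: no — 1 R 2 and 2 R 8, but not 1 R 8.
Euclidean: no — 1 R 2 and 1 R 1, but not 2 R 1.
Only serial holds.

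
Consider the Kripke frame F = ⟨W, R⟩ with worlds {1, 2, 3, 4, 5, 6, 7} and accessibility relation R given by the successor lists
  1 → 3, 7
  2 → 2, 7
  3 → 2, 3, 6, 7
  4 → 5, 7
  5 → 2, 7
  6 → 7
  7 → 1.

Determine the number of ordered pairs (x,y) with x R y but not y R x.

10

Enumerating: (1,3), (2,7), (3,2), (3,6), (3,7), (4,5), (4,7), (5,2), (5,7), (6,7).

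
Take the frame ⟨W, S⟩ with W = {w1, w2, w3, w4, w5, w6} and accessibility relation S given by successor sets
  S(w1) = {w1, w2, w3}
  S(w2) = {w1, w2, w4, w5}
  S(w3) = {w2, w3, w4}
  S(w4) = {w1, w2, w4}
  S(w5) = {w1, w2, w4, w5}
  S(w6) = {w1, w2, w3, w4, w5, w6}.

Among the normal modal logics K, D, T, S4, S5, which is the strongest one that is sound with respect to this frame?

Serial (axiom D): yes — every world has a successor (e.g. w1 S w1).
Reflexive (axiom T): yes — every world is S-related to itself.
Transitive (axiom 4): no — w1 S w2 and w2 S w4, but not w1 S w4.
Euclidean (axiom 5): no — w1 S w2 and w1 S w3, but not w2 S w3.
So F validates K, D, T; S4 would additionally require S to be transitive. The strongest is T.

T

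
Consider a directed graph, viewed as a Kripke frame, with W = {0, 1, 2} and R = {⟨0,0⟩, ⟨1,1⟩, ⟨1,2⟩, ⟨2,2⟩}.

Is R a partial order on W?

Reflexive: yes — every world is R-related to itself.
Transitive: yes — every two-step R-path is closed by a direct edge.
Antisymmetric: yes — no distinct pair is related both ways.
So R is a partial order.

Yes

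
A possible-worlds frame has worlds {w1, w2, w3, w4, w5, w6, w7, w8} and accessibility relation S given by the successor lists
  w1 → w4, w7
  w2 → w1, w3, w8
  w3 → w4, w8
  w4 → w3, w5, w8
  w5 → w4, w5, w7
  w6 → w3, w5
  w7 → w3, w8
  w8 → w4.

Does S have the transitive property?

Transitive: no — w1 S w4 and w4 S w3, but not w1 S w3.

No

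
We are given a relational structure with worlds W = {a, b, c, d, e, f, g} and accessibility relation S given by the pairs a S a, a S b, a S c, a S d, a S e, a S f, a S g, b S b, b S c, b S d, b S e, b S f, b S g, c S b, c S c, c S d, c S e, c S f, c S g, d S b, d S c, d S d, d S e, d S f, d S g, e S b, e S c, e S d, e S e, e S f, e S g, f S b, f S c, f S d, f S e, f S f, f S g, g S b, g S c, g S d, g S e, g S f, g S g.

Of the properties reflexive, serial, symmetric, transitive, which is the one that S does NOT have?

symmetric

Reflexive: yes — every world is S-related to itself.
Serial: yes — every world has a successor (e.g. a S a).
Symmetric: no — a S b but not b S a.
Transitive: yes — every two-step S-path is closed by a direct edge.
Only symmetric fails.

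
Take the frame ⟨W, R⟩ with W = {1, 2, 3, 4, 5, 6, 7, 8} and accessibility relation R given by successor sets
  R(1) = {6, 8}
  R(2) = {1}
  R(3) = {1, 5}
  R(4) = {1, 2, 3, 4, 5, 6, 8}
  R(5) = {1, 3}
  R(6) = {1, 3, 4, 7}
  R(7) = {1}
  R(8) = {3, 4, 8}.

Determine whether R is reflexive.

No

Reflexive: no — 1 is not related to itself.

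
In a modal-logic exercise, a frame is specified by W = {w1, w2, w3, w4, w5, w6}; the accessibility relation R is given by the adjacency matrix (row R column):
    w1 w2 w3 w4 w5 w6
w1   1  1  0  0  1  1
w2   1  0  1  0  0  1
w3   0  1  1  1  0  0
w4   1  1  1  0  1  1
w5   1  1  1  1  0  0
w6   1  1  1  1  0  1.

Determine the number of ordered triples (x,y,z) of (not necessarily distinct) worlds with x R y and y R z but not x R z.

26

Enumerating: (w1,w2,w3), (w1,w5,w3), (w1,w5,w4), (w1,w6,w3), (w1,w6,w4), (w2,w1,w2), (w2,w1,w5), (w2,w3,w2), (w2,w3,w4), (w2,w6,w2), (w2,w6,w4), (w3,w2,w1), … and 14 more.
Total: 26.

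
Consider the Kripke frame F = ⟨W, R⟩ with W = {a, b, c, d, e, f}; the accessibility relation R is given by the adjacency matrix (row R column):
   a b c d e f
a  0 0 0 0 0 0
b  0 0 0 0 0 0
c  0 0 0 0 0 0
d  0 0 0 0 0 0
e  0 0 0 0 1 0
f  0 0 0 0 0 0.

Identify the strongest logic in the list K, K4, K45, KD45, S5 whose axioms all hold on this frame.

Transitive (axiom 4): yes — every two-step R-path is closed by a direct edge.
Euclidean (axiom 5): yes — any two successors of a common world are R-related.
Serial (axiom D): no — a has no R-successor.
Reflexive (axiom T): no — a is not related to itself.
So F validates K, K4, K45; KD45 would additionally require R to be serial. The strongest is K45.

K45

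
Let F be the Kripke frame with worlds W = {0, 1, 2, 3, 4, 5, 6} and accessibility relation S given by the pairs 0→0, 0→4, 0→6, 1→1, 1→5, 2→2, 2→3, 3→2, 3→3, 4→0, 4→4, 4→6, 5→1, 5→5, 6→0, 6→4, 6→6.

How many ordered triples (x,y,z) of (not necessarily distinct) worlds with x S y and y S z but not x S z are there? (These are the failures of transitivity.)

0

S is transitive; there are no such tuples.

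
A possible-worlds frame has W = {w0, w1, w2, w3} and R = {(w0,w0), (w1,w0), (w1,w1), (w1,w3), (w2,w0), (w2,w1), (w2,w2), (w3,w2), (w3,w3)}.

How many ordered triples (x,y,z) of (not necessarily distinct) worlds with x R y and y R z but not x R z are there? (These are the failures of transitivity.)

Enumerating: (w1,w3,w2), (w2,w1,w3), (w3,w2,w0), (w3,w2,w1).

4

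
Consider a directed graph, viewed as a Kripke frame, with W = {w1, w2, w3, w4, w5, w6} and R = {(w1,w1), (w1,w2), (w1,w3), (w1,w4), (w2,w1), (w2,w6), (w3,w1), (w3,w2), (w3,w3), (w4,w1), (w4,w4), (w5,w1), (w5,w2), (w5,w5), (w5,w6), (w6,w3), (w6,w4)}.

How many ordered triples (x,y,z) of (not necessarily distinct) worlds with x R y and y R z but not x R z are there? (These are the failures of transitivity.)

Enumerating: (w1,w2,w6), (w2,w1,w2), (w2,w1,w3), (w2,w1,w4), (w2,w6,w3), (w2,w6,w4), (w3,w1,w4), (w3,w2,w6), (w4,w1,w2), (w4,w1,w3), (w5,w1,w3), (w5,w1,w4), (w5,w6,w3), (w5,w6,w4), (w6,w3,w1), (w6,w3,w2), (w6,w4,w1).

17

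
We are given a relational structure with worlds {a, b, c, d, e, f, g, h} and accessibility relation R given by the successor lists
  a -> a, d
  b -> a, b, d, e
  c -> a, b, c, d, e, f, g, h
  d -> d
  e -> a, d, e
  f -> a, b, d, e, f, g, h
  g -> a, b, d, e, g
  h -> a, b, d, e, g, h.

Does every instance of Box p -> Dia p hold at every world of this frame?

Yes

By correspondence theory, D is valid on a frame iff R is serial.
Serial: yes — every world has a successor (e.g. a R a).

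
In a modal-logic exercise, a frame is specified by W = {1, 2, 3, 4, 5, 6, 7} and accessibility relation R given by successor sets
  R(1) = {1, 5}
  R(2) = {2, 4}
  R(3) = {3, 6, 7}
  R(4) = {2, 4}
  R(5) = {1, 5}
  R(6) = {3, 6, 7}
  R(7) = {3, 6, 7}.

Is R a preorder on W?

Yes

Reflexive: yes — every world is R-related to itself.
Transitive: yes — every two-step R-path is closed by a direct edge.
So R is a preorder.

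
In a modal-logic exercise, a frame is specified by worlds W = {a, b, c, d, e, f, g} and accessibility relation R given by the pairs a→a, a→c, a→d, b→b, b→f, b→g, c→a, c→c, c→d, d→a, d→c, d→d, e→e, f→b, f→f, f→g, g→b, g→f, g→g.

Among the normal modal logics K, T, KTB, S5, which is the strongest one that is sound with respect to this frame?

S5

Reflexive (axiom T): yes — every world is R-related to itself.
Symmetric (axiom B): yes — every pair in R has its reverse in R.
Euclidean (axiom 5): yes — any two successors of a common world are R-related.
So F validates K, T, KTB, S5. The strongest is S5.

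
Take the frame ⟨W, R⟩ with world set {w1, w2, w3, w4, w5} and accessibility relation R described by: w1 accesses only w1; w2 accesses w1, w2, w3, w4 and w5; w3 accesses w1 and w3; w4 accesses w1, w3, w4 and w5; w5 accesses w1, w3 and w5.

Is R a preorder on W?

Yes

Reflexive: yes — every world is R-related to itself.
Transitive: yes — every two-step R-path is closed by a direct edge.
So R is a preorder.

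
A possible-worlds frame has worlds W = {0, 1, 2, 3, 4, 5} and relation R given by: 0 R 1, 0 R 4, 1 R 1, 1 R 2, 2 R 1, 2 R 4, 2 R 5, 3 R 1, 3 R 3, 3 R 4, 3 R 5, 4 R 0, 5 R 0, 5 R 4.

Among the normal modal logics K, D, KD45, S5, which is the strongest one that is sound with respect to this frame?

Serial (axiom D): yes — every world has a successor (e.g. 0 R 1).
Euclidean (axiom 5): no — 0 R 1 and 0 R 4, but not 1 R 4.
Transitive (axiom 4): no — 0 R 1 and 1 R 2, but not 0 R 2.
Reflexive (axiom T): no — 0 is not related to itself.
So F validates K, D; KD45 would additionally require R to be Euclidean and transitive. The strongest is D.

D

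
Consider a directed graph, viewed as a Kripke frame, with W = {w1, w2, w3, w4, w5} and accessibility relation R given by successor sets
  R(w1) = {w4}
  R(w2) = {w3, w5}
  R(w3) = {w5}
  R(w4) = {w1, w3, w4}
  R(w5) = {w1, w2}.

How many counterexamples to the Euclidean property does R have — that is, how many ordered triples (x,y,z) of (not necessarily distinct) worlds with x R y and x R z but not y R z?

Enumerating: (w2,w3,w3), (w2,w5,w3), (w2,w5,w5), (w3,w5,w5), (w4,w1,w1), (w4,w1,w3), (w4,w3,w1), (w4,w3,w3), (w4,w3,w4), (w5,w1,w1), (w5,w1,w2), (w5,w2,w1), (w5,w2,w2).

13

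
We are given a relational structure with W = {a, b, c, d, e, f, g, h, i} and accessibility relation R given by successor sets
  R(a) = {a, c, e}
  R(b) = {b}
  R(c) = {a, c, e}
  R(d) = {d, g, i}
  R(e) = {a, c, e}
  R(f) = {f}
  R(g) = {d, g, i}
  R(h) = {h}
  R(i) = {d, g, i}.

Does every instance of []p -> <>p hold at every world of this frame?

By correspondence theory, D is valid on a frame iff R is serial.
Serial: yes — every world has a successor (e.g. a R a).

Yes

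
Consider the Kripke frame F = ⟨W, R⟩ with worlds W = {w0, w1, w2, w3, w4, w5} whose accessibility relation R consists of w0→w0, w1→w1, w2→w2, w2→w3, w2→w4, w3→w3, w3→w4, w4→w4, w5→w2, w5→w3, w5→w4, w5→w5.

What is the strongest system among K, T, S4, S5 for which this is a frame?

S4

Reflexive (axiom T): yes — every world is R-related to itself.
Transitive (axiom 4): yes — every two-step R-path is closed by a direct edge.
Euclidean (axiom 5): no — w2 R w4 and w2 R w3, but not w4 R w3.
So F validates K, T, S4; S5 would additionally require R to be Euclidean. The strongest is S4.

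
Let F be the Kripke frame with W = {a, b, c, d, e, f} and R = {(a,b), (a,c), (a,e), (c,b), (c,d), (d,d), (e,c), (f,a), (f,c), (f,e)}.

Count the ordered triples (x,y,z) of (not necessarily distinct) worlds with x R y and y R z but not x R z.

Enumerating: (a,c,d), (e,c,b), (e,c,d), (f,a,b), (f,c,b), (f,c,d).

6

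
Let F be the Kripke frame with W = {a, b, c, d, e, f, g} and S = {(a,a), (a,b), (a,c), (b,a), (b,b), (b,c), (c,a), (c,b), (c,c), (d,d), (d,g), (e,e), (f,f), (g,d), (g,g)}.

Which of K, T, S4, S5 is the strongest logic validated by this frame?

Reflexive (axiom T): yes — every world is S-related to itself.
Transitive (axiom 4): yes — every two-step S-path is closed by a direct edge.
Euclidean (axiom 5): yes — any two successors of a common world are S-related.
So F validates K, T, S4, S5. The strongest is S5.

S5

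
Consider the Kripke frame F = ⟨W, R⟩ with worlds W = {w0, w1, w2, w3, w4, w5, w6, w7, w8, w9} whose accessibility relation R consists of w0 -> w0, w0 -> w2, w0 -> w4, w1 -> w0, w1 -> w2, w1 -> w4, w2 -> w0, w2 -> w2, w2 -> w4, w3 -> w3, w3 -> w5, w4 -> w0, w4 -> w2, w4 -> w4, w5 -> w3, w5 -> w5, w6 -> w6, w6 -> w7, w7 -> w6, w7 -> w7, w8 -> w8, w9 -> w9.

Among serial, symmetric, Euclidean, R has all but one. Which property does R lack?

symmetric

Serial: yes — every world has a successor (e.g. w0 R w0).
Symmetric: no — w1 R w0 but not w0 R w1.
Euclidean: yes — any two successors of a common world are R-related.
Only symmetric fails.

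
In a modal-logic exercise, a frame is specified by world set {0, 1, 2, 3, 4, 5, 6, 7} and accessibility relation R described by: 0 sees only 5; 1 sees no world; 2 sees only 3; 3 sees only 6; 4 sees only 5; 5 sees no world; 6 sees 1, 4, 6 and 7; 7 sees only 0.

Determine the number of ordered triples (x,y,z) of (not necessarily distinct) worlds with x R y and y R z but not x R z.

Enumerating: (2,3,6), (3,6,1), (3,6,4), (3,6,7), (6,4,5), (6,7,0), (7,0,5).

7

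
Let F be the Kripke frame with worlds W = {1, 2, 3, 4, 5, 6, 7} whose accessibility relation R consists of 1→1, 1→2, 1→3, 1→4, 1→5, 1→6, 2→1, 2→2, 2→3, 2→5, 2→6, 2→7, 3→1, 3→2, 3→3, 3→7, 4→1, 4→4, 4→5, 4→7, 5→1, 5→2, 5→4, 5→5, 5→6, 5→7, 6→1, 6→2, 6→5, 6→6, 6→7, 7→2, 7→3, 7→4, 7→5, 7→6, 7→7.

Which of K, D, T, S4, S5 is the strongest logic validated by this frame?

Serial (axiom D): yes — every world has a successor (e.g. 1 R 1).
Reflexive (axiom T): yes — every world is R-related to itself.
Transitive (axiom 4): no — 1 R 2 and 2 R 7, but not 1 R 7.
Euclidean (axiom 5): no — 1 R 2 and 1 R 4, but not 2 R 4.
So F validates K, D, T; S4 would additionally require R to be transitive. The strongest is T.

T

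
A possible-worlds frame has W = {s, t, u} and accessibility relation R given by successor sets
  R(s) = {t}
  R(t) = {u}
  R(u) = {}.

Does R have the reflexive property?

No

Reflexive: no — s is not related to itself.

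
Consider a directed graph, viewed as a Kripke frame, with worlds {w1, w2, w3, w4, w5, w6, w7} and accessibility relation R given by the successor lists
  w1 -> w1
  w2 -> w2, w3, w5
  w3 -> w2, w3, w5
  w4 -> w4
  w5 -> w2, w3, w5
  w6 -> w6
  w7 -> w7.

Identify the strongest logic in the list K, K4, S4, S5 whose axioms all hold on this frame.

Transitive (axiom 4): yes — every two-step R-path is closed by a direct edge.
Reflexive (axiom T): yes — every world is R-related to itself.
Euclidean (axiom 5): yes — any two successors of a common world are R-related.
So F validates K, K4, S4, S5. The strongest is S5.

S5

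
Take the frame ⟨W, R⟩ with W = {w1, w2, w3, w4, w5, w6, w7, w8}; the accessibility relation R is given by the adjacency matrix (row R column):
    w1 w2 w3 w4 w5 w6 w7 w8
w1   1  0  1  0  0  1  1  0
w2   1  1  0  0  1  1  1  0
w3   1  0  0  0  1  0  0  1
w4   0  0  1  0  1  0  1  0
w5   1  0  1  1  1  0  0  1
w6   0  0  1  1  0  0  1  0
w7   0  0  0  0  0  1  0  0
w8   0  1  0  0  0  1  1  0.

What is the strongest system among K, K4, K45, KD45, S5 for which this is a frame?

K

Transitive (axiom 4): no — w1 R w3 and w3 R w5, but not w1 R w5.
Euclidean (axiom 5): no — w1 R w3 and w1 R w6, but not w3 R w6.
Serial (axiom D): yes — every world has a successor (e.g. w1 R w1).
Reflexive (axiom T): no — w3 is not related to itself.
So F validates K; K4 would additionally require R to be transitive. The strongest is K.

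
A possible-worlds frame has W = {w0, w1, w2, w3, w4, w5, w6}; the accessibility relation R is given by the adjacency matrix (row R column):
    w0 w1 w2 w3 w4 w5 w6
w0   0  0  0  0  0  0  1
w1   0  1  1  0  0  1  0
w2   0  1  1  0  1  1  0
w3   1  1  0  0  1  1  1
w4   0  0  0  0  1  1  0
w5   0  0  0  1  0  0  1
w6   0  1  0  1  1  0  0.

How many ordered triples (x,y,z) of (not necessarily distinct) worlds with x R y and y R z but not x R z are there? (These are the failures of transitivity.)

Enumerating: (w0,w6,w1), (w0,w6,w3), (w0,w6,w4), (w1,w2,w4), (w1,w5,w3), (w1,w5,w6), (w2,w5,w3), (w2,w5,w6), (w3,w1,w2), (w3,w5,w3), (w3,w6,w3), (w4,w5,w3), … and 13 more.
Total: 25.

25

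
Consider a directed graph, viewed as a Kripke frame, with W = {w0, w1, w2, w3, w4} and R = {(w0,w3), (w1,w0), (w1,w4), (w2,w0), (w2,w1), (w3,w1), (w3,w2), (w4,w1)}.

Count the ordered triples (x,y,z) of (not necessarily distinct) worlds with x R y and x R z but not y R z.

Enumerating: (w0,w3,w3), (w1,w0,w0), (w1,w0,w4), (w1,w4,w0), (w1,w4,w4), (w2,w0,w0), (w2,w0,w1), (w2,w1,w1), (w3,w1,w1), (w3,w1,w2), (w3,w2,w2), (w4,w1,w1).

12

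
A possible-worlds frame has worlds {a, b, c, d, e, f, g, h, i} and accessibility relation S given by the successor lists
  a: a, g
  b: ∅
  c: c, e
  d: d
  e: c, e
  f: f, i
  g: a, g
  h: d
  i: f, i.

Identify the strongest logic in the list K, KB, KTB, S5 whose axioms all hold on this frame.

Symmetric (axiom B): no — h S d but not d S h.
Reflexive (axiom T): no — b is not related to itself.
Euclidean (axiom 5): yes — any two successors of a common world are S-related.
So F validates K; KB would additionally require S to be symmetric. The strongest is K.

K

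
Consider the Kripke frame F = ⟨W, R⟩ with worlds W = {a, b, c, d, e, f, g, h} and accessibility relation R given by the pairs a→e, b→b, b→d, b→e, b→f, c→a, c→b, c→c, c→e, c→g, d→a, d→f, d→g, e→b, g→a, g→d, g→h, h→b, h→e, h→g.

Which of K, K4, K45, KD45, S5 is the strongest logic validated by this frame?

K

Transitive (axiom 4): no — a R e and e R b, but not a R b.
Euclidean (axiom 5): no — b R d and b R e, but not d R e.
Serial (axiom D): no — f has no R-successor.
Reflexive (axiom T): no — a is not related to itself.
So F validates K; K4 would additionally require R to be transitive. The strongest is K.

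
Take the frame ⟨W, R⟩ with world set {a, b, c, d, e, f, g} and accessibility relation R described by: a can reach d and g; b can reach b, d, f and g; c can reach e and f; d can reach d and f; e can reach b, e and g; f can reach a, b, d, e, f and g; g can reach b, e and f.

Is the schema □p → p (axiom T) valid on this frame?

The schema T characterises exactly the reflexive frames.
Reflexive: no — a is not related to itself.

No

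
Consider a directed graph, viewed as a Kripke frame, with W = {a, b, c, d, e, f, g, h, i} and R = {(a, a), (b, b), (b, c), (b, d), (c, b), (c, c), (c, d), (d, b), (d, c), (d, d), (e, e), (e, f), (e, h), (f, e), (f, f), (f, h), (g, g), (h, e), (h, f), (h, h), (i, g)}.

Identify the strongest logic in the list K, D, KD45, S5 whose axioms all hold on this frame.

KD45

Serial (axiom D): yes — every world has a successor (e.g. a R a).
Euclidean (axiom 5): yes — any two successors of a common world are R-related.
Transitive (axiom 4): yes — every two-step R-path is closed by a direct edge.
Reflexive (axiom T): no — i is not related to itself.
So F validates K, D, KD45; S5 would additionally require R to be reflexive. The strongest is KD45.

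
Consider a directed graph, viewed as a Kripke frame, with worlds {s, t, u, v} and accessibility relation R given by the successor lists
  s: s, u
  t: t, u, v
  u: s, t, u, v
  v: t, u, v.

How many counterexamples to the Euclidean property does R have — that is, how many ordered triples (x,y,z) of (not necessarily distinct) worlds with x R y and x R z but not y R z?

4

Enumerating: (u,s,t), (u,s,v), (u,t,s), (u,v,s).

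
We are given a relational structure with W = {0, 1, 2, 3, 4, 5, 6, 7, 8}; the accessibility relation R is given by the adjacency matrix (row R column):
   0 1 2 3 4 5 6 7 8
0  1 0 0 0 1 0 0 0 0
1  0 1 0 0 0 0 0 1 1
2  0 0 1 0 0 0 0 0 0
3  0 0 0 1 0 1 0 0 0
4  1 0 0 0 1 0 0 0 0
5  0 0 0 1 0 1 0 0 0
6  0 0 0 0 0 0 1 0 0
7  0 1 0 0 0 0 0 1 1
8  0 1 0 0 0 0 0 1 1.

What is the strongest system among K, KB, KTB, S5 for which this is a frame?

Symmetric (axiom B): yes — every pair in R has its reverse in R.
Reflexive (axiom T): yes — every world is R-related to itself.
Euclidean (axiom 5): yes — any two successors of a common world are R-related.
So F validates K, KB, KTB, S5. The strongest is S5.

S5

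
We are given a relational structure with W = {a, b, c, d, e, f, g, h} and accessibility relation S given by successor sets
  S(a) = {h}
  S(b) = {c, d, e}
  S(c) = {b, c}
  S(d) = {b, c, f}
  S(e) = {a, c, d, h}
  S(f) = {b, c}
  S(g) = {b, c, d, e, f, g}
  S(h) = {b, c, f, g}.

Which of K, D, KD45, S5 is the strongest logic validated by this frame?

Serial (axiom D): yes — every world has a successor (e.g. a S h).
Euclidean (axiom 5): no — b S c and b S d, but not c S d.
Transitive (axiom 4): no — a S h and h S b, but not a S b.
Reflexive (axiom T): no — a is not related to itself.
So F validates K, D; KD45 would additionally require S to be Euclidean and transitive. The strongest is D.

D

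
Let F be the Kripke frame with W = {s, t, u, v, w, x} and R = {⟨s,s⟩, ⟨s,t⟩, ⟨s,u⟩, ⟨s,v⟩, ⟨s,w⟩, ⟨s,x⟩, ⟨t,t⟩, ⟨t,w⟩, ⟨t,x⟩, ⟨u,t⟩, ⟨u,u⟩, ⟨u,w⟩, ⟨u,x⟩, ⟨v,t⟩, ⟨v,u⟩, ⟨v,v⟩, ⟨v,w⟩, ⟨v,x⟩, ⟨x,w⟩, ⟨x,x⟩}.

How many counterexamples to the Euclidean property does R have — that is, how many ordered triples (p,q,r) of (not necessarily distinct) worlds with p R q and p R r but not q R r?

40

Enumerating: (s,t,s), (s,t,u), (s,t,v), (s,u,s), (s,u,v), (s,v,s), (s,w,s), (s,w,t), (s,w,u), (s,w,v), (s,w,w), (s,w,x), … and 28 more.
Total: 40.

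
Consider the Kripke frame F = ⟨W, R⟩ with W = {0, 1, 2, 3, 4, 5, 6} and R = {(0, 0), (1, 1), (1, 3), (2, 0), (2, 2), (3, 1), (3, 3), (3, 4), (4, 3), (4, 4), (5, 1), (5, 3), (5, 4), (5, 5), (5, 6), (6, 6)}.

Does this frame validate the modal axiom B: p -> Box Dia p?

Axiom B corresponds to the accessibility relation being symmetric.
Symmetric: no — 2 R 0 but not 0 R 2.

No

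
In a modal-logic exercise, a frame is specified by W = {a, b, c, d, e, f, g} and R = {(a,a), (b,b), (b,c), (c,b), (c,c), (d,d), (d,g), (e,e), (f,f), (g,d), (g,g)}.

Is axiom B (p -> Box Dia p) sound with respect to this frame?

Yes

The schema B characterises exactly the symmetric frames.
Symmetric: yes — every pair in R has its reverse in R.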